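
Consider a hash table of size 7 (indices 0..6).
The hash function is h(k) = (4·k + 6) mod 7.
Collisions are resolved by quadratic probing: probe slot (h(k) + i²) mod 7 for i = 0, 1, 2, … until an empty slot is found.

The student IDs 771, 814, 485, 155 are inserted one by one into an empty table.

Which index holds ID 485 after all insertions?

1

Insert 771: h=3, slot 3 empty → index 3.
Insert 814: h=0, slot 0 empty → index 0.
Insert 485: h=0, slot 0 occupied → index 1.
Insert 155: h=3, slot 3 occupied → index 4.
Table: [814, 485, _, 771, 155, _, _]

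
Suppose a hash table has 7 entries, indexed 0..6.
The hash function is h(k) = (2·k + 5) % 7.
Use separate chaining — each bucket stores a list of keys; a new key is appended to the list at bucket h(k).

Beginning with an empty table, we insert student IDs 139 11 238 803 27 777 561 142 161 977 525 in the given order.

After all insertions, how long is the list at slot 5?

4

139 -> bucket 3
11 -> bucket 6
238 -> bucket 5
803 -> bucket 1
27 -> bucket 3 (collision)
777 -> bucket 5 (collision)
561 -> bucket 0
142 -> bucket 2
161 -> bucket 5 (collision)
977 -> bucket 6 (collision)
525 -> bucket 5 (collision)
Final buckets:
0: 561
1: 803
2: 142
3: 139 -> 27
4: —
5: 238 -> 777 -> 161 -> 525
6: 11 -> 977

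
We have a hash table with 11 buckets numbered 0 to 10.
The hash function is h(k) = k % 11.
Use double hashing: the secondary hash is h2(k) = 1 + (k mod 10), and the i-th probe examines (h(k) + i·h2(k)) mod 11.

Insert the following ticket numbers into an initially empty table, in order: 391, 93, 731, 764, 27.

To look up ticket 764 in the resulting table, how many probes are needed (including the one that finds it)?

Insert 391: h=6, slot 6 empty → index 6.
Insert 93: h=5, slot 5 empty → index 5.
Insert 731: h=5, h2=2, slot 5 occupied → index 7.
Insert 764: h=5, h2=5, slot 5 occupied → index 10.
Insert 27: h=5, h2=8, slot 5 occupied → index 2.
Table: [-, -, 27, -, -, 93, 391, 731, -, -, 764]
Lookup 764: h=5, h2=5, probe 5,10 → found at 10.

2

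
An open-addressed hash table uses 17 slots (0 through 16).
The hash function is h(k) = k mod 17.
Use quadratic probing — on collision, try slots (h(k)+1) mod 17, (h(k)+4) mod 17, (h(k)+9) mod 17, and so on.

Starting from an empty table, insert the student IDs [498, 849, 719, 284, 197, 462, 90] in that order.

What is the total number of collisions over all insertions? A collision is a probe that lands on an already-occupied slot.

3

498: h=5 → slot 5
849: h=16 → slot 16
719: h=5, probe 5,6 → slot 6
284: h=12 → slot 12
197: h=10 → slot 10
462: h=3 → slot 3
90: h=5, probe 5,6,9 → slot 9
Table: [—, —, —, 462, —, 498, 719, —, —, 90, 197, —, 284, —, —, —, 849]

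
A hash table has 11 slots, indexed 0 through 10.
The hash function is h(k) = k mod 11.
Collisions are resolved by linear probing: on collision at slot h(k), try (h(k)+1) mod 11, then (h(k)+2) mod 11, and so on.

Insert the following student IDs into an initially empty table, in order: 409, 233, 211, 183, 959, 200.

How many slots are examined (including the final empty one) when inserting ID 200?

Insert 409: h=2, slot 2 empty -> index 2.
Insert 233: h=2, slot 2 occupied -> index 3.
Insert 211: h=2, slots 2,3 occupied -> index 4.
Insert 183: h=7, slot 7 empty -> index 7.
Insert 959: h=2, slots 2,3,4 occupied -> index 5.
Insert 200: h=2, slots 2,3,4,5 occupied -> index 6.
Table: [., ., 409, 233, 211, 959, 200, 183, ., ., .]

5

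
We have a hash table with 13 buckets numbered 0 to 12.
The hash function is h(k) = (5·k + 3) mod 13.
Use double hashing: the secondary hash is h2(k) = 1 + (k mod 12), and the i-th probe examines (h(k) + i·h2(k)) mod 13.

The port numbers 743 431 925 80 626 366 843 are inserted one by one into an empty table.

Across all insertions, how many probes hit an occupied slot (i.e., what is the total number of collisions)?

743: h=0 => slot 0
431: h=0, h2=12, probe 0,12 => slot 12
925: h=0, h2=2, probe 0,2 => slot 2
80: h=0, h2=9, probe 0,9 => slot 9
626: h=0, h2=3, probe 0,3 => slot 3
366: h=0, h2=7, probe 0,7 => slot 7
843: h=6 => slot 6
Table: [743, ., 925, 626, ., ., 843, 366, ., 80, ., ., 431]

5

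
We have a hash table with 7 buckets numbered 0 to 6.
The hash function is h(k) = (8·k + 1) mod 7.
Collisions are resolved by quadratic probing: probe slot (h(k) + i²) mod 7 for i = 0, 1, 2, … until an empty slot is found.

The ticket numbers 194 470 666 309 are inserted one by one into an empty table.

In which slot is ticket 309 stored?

194 hashes to 6; slot 6 is free → place at 6.
470 hashes to 2; slot 2 is free → place at 2.
666 hashes to 2; 2 taken → place at 3.
309 hashes to 2; 2,3,6 taken → place at 4.
Table: [-, -, 470, 666, 309, -, 194]

4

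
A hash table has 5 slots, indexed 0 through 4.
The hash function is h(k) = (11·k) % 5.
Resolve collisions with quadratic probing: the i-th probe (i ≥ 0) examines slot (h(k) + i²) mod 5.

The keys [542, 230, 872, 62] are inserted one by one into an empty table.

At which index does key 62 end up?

1

542 hashes to 2; slot 2 is free => place at 2.
230 hashes to 0; slot 0 is free => place at 0.
872 hashes to 2; 2 taken => place at 3.
62 hashes to 2; 2,3 taken => place at 1.
Table: [230, 62, 542, 872, —]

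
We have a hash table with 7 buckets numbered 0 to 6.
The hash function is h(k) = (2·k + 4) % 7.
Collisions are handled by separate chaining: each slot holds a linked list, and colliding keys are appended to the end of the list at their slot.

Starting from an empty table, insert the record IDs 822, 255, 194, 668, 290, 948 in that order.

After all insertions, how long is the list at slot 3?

5

Insert 822: h=3, bucket 3 empty → new chain.
Insert 255: h=3, bucket 3 nonempty → append to chain.
Insert 194: h=0, bucket 0 empty → new chain.
Insert 668: h=3, bucket 3 nonempty → append to chain.
Insert 290: h=3, bucket 3 nonempty → append to chain.
Insert 948: h=3, bucket 3 nonempty → append to chain.
Final buckets:
0: 194
1: ∅
2: ∅
3: 822 -> 255 -> 668 -> 290 -> 948
4: ∅
5: ∅
6: ∅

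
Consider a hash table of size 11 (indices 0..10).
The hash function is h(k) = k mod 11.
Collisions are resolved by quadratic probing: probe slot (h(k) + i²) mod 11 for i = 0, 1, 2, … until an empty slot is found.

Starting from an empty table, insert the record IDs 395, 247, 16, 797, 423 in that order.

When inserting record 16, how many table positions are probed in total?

2

395 hashes to 10; slot 10 is free → place at 10.
247 hashes to 5; slot 5 is free → place at 5.
16 hashes to 5; 5 taken → place at 6.
797 hashes to 5; 5,6 taken → place at 9.
423 hashes to 5; 5,6,9 taken → place at 3.
Table: [-, -, -, 423, -, 247, 16, -, -, 797, 395]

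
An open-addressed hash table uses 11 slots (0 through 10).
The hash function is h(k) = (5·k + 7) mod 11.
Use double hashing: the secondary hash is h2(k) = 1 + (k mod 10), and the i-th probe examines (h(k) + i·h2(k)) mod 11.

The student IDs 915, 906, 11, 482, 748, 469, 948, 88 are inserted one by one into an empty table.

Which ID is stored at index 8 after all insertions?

482

915: h=6 -> slot 6
906: h=5 -> slot 5
11: h=7 -> slot 7
482: h=8 -> slot 8
748: h=7, h2=9, probe 7,5,3 -> slot 3
469: h=9 -> slot 9
948: h=6, h2=9, probe 6,4 -> slot 4
88: h=7, h2=9, probe 7,5,3,1 -> slot 1
Table: [∅, 88, ∅, 748, 948, 906, 915, 11, 482, 469, ∅]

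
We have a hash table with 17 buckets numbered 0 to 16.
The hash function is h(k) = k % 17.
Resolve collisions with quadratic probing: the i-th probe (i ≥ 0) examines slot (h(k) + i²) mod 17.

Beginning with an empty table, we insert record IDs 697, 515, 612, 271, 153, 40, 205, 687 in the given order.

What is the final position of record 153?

4

697: h=0 => slot 0
515: h=5 => slot 5
612: h=0, probe 0,1 => slot 1
271: h=16 => slot 16
153: h=0, probe 0,1,4 => slot 4
40: h=6 => slot 6
205: h=1, probe 1,2 => slot 2
687: h=7 => slot 7
Table: [697, 612, 205, ∅, 153, 515, 40, 687, ∅, ∅, ∅, ∅, ∅, ∅, ∅, ∅, 271]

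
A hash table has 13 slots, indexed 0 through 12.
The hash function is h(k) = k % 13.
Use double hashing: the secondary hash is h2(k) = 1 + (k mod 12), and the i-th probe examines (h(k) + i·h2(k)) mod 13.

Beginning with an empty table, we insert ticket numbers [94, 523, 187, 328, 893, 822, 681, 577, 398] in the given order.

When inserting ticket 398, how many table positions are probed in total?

3

94 hashes to 3; slot 3 is free -> place at 3.
523 hashes to 3, h2=8; 3 taken -> place at 11.
187 hashes to 5; slot 5 is free -> place at 5.
328 hashes to 3, h2=5; 3 taken -> place at 8.
893 hashes to 9; slot 9 is free -> place at 9.
822 hashes to 3, h2=7; 3 taken -> place at 10.
681 hashes to 5, h2=10; 5 taken -> place at 2.
577 hashes to 5, h2=2; 5 taken -> place at 7.
398 hashes to 8, h2=3; 8,11 taken -> place at 1.
Table: [., 398, 681, 94, ., 187, ., 577, 328, 893, 822, 523, .]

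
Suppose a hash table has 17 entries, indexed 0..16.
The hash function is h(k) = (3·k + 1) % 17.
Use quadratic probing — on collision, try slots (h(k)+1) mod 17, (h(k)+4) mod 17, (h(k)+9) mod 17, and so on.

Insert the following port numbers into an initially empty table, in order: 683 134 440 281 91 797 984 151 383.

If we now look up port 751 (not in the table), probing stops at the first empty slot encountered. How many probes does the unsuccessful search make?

Insert 683: h=10, slot 10 empty => index 10.
Insert 134: h=12, slot 12 empty => index 12.
Insert 440: h=12, slot 12 occupied => index 13.
Insert 281: h=11, slot 11 empty => index 11.
Insert 91: h=2, slot 2 empty => index 2.
Insert 797: h=12, slots 12,13 occupied => index 16.
Insert 984: h=12, slots 12,13,16 occupied => index 4.
Insert 151: h=12, slots 12,13,16,4,11 occupied => index 3.
Insert 383: h=11, slots 11,12 occupied => index 15.
Table: [-, -, 91, 151, 984, -, -, -, -, -, 683, 281, 134, 440, -, 383, 797]
Lookup 751: h=10, probe 10,11,14 → slot 14 empty, not found.

3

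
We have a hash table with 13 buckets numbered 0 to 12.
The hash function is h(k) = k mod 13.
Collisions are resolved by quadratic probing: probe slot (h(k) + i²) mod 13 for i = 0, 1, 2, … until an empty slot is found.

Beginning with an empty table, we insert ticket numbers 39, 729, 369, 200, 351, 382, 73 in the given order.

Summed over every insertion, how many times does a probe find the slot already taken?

39: h=0 => slot 0
729: h=1 => slot 1
369: h=5 => slot 5
200: h=5, probe 5,6 => slot 6
351: h=0, probe 0,1,4 => slot 4
382: h=5, probe 5,6,9 => slot 9
73: h=8 => slot 8
Table: [39, 729, ∅, ∅, 351, 369, 200, ∅, 73, 382, ∅, ∅, ∅]

5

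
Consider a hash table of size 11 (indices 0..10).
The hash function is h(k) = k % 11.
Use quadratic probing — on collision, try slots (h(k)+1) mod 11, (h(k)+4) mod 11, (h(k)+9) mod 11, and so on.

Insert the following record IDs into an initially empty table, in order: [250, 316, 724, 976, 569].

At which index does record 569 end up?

250 hashes to 8; slot 8 is free => place at 8.
316 hashes to 8; 8 taken => place at 9.
724 hashes to 9; 9 taken => place at 10.
976 hashes to 8; 8,9 taken => place at 1.
569 hashes to 8; 8,9,1 taken => place at 6.
Table: [., 976, ., ., ., ., 569, ., 250, 316, 724]

6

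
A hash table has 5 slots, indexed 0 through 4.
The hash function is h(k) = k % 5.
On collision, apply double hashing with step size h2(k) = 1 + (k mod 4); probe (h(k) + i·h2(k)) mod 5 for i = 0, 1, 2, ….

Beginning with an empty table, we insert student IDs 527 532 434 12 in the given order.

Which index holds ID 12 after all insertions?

Insert 527: h=2, slot 2 empty → index 2.
Insert 532: h=2, h2=1, slot 2 occupied → index 3.
Insert 434: h=4, slot 4 empty → index 4.
Insert 12: h=2, h2=1, slots 2,3,4 occupied → index 0.
Table: [12, _, 527, 532, 434]

0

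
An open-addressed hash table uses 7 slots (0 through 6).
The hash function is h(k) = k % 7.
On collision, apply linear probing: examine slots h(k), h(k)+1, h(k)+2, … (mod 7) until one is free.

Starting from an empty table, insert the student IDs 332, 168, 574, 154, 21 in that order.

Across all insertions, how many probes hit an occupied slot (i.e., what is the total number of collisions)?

7

332 hashes to 3; slot 3 is free => place at 3.
168 hashes to 0; slot 0 is free => place at 0.
574 hashes to 0; 0 taken => place at 1.
154 hashes to 0; 0,1 taken => place at 2.
21 hashes to 0; 0,1,2,3 taken => place at 4.
Table: [168, 574, 154, 332, 21, —, —]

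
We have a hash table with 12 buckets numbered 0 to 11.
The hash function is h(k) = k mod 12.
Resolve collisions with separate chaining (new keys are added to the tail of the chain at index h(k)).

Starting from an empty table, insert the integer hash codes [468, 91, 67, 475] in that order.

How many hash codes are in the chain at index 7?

468 → bucket 0
91 → bucket 7
67 → bucket 7 (collision)
475 → bucket 7 (collision)
Final buckets:
0: 468
1: _
2: _
3: _
4: _
5: _
6: _
7: 91 -> 67 -> 475
8: _
9: _
10: _
11: _

3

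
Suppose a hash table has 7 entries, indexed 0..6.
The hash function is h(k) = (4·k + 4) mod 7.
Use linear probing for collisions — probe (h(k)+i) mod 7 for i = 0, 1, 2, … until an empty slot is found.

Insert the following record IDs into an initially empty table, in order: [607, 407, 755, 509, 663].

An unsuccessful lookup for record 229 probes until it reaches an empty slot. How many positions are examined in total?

4

607: h=3 -> slot 3
407: h=1 -> slot 1
755: h=0 -> slot 0
509: h=3, probe 3,4 -> slot 4
663: h=3, probe 3,4,5 -> slot 5
Table: [755, 407, —, 607, 509, 663, —]
Lookup 229: h=3, probe 3,4,5,6 → slot 6 empty, not found.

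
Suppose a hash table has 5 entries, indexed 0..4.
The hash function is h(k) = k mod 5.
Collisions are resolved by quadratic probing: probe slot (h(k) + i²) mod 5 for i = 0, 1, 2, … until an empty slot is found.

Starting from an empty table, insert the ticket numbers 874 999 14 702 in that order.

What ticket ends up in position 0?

874 hashes to 4; slot 4 is free -> place at 4.
999 hashes to 4; 4 taken -> place at 0.
14 hashes to 4; 4,0 taken -> place at 3.
702 hashes to 2; slot 2 is free -> place at 2.
Table: [999, -, 702, 14, 874]

999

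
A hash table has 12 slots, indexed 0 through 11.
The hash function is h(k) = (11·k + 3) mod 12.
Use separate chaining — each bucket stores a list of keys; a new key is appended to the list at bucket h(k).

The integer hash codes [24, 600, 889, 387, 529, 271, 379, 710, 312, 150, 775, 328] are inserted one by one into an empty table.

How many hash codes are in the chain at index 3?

3

24 -> bucket 3
600 -> bucket 3 (collision)
889 -> bucket 2
387 -> bucket 0
529 -> bucket 2 (collision)
271 -> bucket 8
379 -> bucket 8 (collision)
710 -> bucket 1
312 -> bucket 3 (collision)
150 -> bucket 9
775 -> bucket 8 (collision)
328 -> bucket 11
Final buckets:
0: 387
1: 710
2: 889 -> 529
3: 24 -> 600 -> 312
4: ∅
5: ∅
6: ∅
7: ∅
8: 271 -> 379 -> 775
9: 150
10: ∅
11: 328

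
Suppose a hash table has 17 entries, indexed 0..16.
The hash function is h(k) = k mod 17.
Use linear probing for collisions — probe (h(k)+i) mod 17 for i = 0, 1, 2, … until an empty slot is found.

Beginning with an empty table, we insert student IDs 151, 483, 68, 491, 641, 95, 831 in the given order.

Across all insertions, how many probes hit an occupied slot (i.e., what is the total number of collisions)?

4

151 hashes to 15; slot 15 is free -> place at 15.
483 hashes to 7; slot 7 is free -> place at 7.
68 hashes to 0; slot 0 is free -> place at 0.
491 hashes to 15; 15 taken -> place at 16.
641 hashes to 12; slot 12 is free -> place at 12.
95 hashes to 10; slot 10 is free -> place at 10.
831 hashes to 15; 15,16,0 taken -> place at 1.
Table: [68, 831, —, —, —, —, —, 483, —, —, 95, —, 641, —, —, 151, 491]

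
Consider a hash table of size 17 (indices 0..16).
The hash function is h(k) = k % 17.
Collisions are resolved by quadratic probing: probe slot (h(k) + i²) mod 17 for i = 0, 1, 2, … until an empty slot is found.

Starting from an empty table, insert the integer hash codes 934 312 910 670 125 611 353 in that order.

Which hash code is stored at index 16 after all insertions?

934

934 hashes to 16; slot 16 is free => place at 16.
312 hashes to 6; slot 6 is free => place at 6.
910 hashes to 9; slot 9 is free => place at 9.
670 hashes to 7; slot 7 is free => place at 7.
125 hashes to 6; 6,7 taken => place at 10.
611 hashes to 16; 16 taken => place at 0.
353 hashes to 13; slot 13 is free => place at 13.
Table: [611, -, -, -, -, -, 312, 670, -, 910, 125, -, -, 353, -, -, 934]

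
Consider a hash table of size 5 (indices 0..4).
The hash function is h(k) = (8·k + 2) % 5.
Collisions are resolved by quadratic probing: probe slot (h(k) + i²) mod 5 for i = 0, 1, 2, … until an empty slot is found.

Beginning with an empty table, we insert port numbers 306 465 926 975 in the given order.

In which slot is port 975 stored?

3

Insert 306: h=0, slot 0 empty → index 0.
Insert 465: h=2, slot 2 empty → index 2.
Insert 926: h=0, slot 0 occupied → index 1.
Insert 975: h=2, slot 2 occupied → index 3.
Table: [306, 926, 465, 975, -]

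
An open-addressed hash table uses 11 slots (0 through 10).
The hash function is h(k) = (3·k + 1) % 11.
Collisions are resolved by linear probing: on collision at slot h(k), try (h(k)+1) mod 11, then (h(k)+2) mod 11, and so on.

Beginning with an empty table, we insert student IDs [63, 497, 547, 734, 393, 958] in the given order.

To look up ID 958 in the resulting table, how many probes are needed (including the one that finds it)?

5

63 hashes to 3; slot 3 is free → place at 3.
497 hashes to 7; slot 7 is free → place at 7.
547 hashes to 3; 3 taken → place at 4.
734 hashes to 3; 3,4 taken → place at 5.
393 hashes to 3; 3,4,5 taken → place at 6.
958 hashes to 4; 4,5,6,7 taken → place at 8.
Table: [-, -, -, 63, 547, 734, 393, 497, 958, -, -]
Lookup 958: h=4, probe 4,5,6,7,8 → found at 8.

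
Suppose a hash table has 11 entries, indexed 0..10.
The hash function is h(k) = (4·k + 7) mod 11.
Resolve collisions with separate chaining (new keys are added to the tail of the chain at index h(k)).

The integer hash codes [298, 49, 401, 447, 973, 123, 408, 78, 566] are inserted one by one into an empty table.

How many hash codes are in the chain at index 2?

1

Insert 298: h=0, bucket 0 empty -> new chain.
Insert 49: h=5, bucket 5 empty -> new chain.
Insert 401: h=5, bucket 5 nonempty -> append to chain.
Insert 447: h=2, bucket 2 empty -> new chain.
Insert 973: h=5, bucket 5 nonempty -> append to chain.
Insert 123: h=4, bucket 4 empty -> new chain.
Insert 408: h=0, bucket 0 nonempty -> append to chain.
Insert 78: h=0, bucket 0 nonempty -> append to chain.
Insert 566: h=5, bucket 5 nonempty -> append to chain.
Final buckets:
0: 298 -> 408 -> 78
1: .
2: 447
3: .
4: 123
5: 49 -> 401 -> 973 -> 566
6: .
7: .
8: .
9: .
10: .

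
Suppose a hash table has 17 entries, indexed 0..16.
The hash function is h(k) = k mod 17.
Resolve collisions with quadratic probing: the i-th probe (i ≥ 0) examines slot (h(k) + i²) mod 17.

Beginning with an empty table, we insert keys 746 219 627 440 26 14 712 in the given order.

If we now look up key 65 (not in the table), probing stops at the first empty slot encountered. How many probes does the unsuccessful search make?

3

Insert 746: h=15, slot 15 empty -> index 15.
Insert 219: h=15, slot 15 occupied -> index 16.
Insert 627: h=15, slots 15,16 occupied -> index 2.
Insert 440: h=15, slots 15,16,2 occupied -> index 7.
Insert 26: h=9, slot 9 empty -> index 9.
Insert 14: h=14, slot 14 empty -> index 14.
Insert 712: h=15, slots 15,16,2,7,14 occupied -> index 6.
Table: [., ., 627, ., ., ., 712, 440, ., 26, ., ., ., ., 14, 746, 219]
Lookup 65: h=14, probe 14,15,1 → slot 1 empty, not found.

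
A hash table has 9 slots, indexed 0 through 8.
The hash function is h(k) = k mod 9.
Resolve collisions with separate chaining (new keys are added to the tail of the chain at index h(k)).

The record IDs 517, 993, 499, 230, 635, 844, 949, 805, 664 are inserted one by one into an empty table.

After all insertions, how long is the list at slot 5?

517 -> bucket 4
993 -> bucket 3
499 -> bucket 4 (collision)
230 -> bucket 5
635 -> bucket 5 (collision)
844 -> bucket 7
949 -> bucket 4 (collision)
805 -> bucket 4 (collision)
664 -> bucket 7 (collision)
Final buckets:
0: _
1: _
2: _
3: 993
4: 517 -> 499 -> 949 -> 805
5: 230 -> 635
6: _
7: 844 -> 664
8: _

2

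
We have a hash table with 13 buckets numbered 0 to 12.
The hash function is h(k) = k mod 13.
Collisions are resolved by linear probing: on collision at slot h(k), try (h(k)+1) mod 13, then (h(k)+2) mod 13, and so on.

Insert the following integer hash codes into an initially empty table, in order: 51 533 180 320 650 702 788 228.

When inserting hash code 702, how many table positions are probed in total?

3

51 hashes to 12; slot 12 is free => place at 12.
533 hashes to 0; slot 0 is free => place at 0.
180 hashes to 11; slot 11 is free => place at 11.
320 hashes to 8; slot 8 is free => place at 8.
650 hashes to 0; 0 taken => place at 1.
702 hashes to 0; 0,1 taken => place at 2.
788 hashes to 8; 8 taken => place at 9.
228 hashes to 7; slot 7 is free => place at 7.
Table: [533, 650, 702, _, _, _, _, 228, 320, 788, _, 180, 51]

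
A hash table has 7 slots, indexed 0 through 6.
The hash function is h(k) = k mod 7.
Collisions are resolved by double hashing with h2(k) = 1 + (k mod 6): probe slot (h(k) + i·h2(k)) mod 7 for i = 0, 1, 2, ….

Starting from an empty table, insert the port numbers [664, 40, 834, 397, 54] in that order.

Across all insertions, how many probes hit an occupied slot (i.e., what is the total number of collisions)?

Insert 664: h=6, slot 6 empty -> index 6.
Insert 40: h=5, slot 5 empty -> index 5.
Insert 834: h=1, slot 1 empty -> index 1.
Insert 397: h=5, h2=2, slot 5 occupied -> index 0.
Insert 54: h=5, h2=1, slots 5,6,0,1 occupied -> index 2.
Table: [397, 834, 54, —, —, 40, 664]

5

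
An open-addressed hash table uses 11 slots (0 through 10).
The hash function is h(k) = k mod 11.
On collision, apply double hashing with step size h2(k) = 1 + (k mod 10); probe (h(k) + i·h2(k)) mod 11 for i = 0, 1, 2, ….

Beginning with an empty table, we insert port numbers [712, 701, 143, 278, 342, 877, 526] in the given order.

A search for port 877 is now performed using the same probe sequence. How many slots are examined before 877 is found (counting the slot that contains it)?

2

Insert 712: h=8, slot 8 empty → index 8.
Insert 701: h=8, h2=2, slot 8 occupied → index 10.
Insert 143: h=0, slot 0 empty → index 0.
Insert 278: h=3, slot 3 empty → index 3.
Insert 342: h=1, slot 1 empty → index 1.
Insert 877: h=8, h2=8, slot 8 occupied → index 5.
Insert 526: h=9, slot 9 empty → index 9.
Table: [143, 342, -, 278, -, 877, -, -, 712, 526, 701]
Lookup 877: h=8, h2=8, probe 8,5 → found at 5.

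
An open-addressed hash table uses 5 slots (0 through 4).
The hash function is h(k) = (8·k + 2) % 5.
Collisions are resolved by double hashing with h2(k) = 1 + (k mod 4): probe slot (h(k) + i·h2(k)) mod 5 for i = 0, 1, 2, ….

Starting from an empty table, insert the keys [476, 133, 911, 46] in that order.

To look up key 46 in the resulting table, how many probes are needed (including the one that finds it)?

2

Insert 476: h=0, slot 0 empty → index 0.
Insert 133: h=1, slot 1 empty → index 1.
Insert 911: h=0, h2=4, slot 0 occupied → index 4.
Insert 46: h=0, h2=3, slot 0 occupied → index 3.
Table: [476, 133, —, 46, 911]
Lookup 46: h=0, h2=3, probe 0,3 → found at 3.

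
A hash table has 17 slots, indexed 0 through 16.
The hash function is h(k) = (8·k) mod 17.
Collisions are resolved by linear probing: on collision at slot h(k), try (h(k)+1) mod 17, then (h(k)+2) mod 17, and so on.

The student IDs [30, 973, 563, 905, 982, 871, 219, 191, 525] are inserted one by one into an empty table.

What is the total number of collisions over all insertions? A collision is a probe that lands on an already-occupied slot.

30 hashes to 2; slot 2 is free → place at 2.
973 hashes to 15; slot 15 is free → place at 15.
563 hashes to 16; slot 16 is free → place at 16.
905 hashes to 15; 15,16 taken → place at 0.
982 hashes to 2; 2 taken → place at 3.
871 hashes to 15; 15,16,0 taken → place at 1.
219 hashes to 1; 1,2,3 taken → place at 4.
191 hashes to 15; 15,16,0,1,2,3,4 taken → place at 5.
525 hashes to 1; 1,2,3,4,5 taken → place at 6.
Table: [905, 871, 30, 982, 219, 191, 525, ., ., ., ., ., ., ., ., 973, 563]

21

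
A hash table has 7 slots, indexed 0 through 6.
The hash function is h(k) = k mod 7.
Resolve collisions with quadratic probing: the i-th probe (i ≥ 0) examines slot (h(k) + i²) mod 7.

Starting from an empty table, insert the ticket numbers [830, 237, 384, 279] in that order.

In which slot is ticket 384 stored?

0

830 hashes to 4; slot 4 is free => place at 4.
237 hashes to 6; slot 6 is free => place at 6.
384 hashes to 6; 6 taken => place at 0.
279 hashes to 6; 6,0 taken => place at 3.
Table: [384, —, —, 279, 830, —, 237]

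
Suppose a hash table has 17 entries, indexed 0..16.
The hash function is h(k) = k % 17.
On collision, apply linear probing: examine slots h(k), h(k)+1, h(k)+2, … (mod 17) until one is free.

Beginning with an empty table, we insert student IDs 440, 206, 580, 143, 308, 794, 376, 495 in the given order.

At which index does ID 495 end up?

440 hashes to 15; slot 15 is free → place at 15.
206 hashes to 2; slot 2 is free → place at 2.
580 hashes to 2; 2 taken → place at 3.
143 hashes to 7; slot 7 is free → place at 7.
308 hashes to 2; 2,3 taken → place at 4.
794 hashes to 12; slot 12 is free → place at 12.
376 hashes to 2; 2,3,4 taken → place at 5.
495 hashes to 2; 2,3,4,5 taken → place at 6.
Table: [-, -, 206, 580, 308, 376, 495, 143, -, -, -, -, 794, -, -, 440, -]

6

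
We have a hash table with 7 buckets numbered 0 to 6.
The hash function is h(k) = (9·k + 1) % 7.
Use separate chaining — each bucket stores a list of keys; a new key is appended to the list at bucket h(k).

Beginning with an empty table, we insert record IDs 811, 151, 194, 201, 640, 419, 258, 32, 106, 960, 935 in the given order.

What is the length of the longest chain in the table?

3

811 → bucket 6
151 → bucket 2
194 → bucket 4
201 → bucket 4 (collision)
640 → bucket 0
419 → bucket 6 (collision)
258 → bucket 6 (collision)
32 → bucket 2 (collision)
106 → bucket 3
960 → bucket 3 (collision)
935 → bucket 2 (collision)
Final buckets:
0: 640
1: -
2: 151 -> 32 -> 935
3: 106 -> 960
4: 194 -> 201
5: -
6: 811 -> 419 -> 258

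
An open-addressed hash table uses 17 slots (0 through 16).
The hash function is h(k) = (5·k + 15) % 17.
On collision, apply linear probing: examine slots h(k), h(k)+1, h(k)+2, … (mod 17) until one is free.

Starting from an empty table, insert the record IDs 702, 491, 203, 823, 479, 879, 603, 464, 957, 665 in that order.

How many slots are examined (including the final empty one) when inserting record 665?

702: h=6 => slot 6
491: h=5 => slot 5
203: h=10 => slot 10
823: h=16 => slot 16
479: h=13 => slot 13
879: h=7 => slot 7
603: h=4 => slot 4
464: h=6, probe 6,7,8 => slot 8
957: h=6, probe 6,7,8,9 => slot 9
665: h=8, probe 8,9,10,11 => slot 11
Table: [-, -, -, -, 603, 491, 702, 879, 464, 957, 203, 665, -, 479, -, -, 823]

4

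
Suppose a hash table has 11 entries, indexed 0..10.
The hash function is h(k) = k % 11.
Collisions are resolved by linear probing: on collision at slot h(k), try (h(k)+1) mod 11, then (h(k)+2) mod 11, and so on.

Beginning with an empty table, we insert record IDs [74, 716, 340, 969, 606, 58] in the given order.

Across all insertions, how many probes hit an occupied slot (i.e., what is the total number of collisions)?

4

Insert 74: h=8, slot 8 empty => index 8.
Insert 716: h=1, slot 1 empty => index 1.
Insert 340: h=10, slot 10 empty => index 10.
Insert 969: h=1, slot 1 occupied => index 2.
Insert 606: h=1, slots 1,2 occupied => index 3.
Insert 58: h=3, slot 3 occupied => index 4.
Table: [—, 716, 969, 606, 58, —, —, —, 74, —, 340]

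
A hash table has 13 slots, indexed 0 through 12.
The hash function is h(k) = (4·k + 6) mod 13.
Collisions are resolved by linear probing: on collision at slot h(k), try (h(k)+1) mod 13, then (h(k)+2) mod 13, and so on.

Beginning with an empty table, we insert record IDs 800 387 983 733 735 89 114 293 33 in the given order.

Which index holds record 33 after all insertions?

800: h=8 => slot 8
387: h=7 => slot 7
983: h=12 => slot 12
733: h=0 => slot 0
735: h=8, probe 8,9 => slot 9
89: h=11 => slot 11
114: h=7, probe 7,8,9,10 => slot 10
293: h=8, probe 8,9,10,11,12,0,1 => slot 1
33: h=8, probe 8,9,10,11,12,0,1,2 => slot 2
Table: [733, 293, 33, _, _, _, _, 387, 800, 735, 114, 89, 983]

2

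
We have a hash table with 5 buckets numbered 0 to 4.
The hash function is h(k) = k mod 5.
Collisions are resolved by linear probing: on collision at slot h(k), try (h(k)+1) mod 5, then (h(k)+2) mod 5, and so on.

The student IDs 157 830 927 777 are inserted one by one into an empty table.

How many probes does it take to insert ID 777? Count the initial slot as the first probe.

Insert 157: h=2, slot 2 empty -> index 2.
Insert 830: h=0, slot 0 empty -> index 0.
Insert 927: h=2, slot 2 occupied -> index 3.
Insert 777: h=2, slots 2,3 occupied -> index 4.
Table: [830, -, 157, 927, 777]

3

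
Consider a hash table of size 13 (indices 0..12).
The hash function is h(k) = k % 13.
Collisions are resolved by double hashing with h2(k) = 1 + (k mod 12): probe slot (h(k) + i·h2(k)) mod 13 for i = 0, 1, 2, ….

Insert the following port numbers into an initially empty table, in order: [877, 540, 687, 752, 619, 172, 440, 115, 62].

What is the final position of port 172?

0

877: h=6 => slot 6
540: h=7 => slot 7
687: h=11 => slot 11
752: h=11, h2=9, probe 11,7,3 => slot 3
619: h=8 => slot 8
172: h=3, h2=5, probe 3,8,0 => slot 0
440: h=11, h2=9, probe 11,7,3,12 => slot 12
115: h=11, h2=8, probe 11,6,1 => slot 1
62: h=10 => slot 10
Table: [172, 115, _, 752, _, _, 877, 540, 619, _, 62, 687, 440]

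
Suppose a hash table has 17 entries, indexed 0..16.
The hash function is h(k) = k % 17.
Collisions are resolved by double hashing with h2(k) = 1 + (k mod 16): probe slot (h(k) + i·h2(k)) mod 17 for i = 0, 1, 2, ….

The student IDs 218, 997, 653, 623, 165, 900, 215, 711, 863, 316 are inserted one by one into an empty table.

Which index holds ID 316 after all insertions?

6

218 hashes to 14; slot 14 is free → place at 14.
997 hashes to 11; slot 11 is free → place at 11.
653 hashes to 7; slot 7 is free → place at 7.
623 hashes to 11, h2=16; 11 taken → place at 10.
165 hashes to 12; slot 12 is free → place at 12.
900 hashes to 16; slot 16 is free → place at 16.
215 hashes to 11, h2=8; 11 taken → place at 2.
711 hashes to 14, h2=8; 14 taken → place at 5.
863 hashes to 13; slot 13 is free → place at 13.
316 hashes to 10, h2=13; 10 taken → place at 6.
Table: [∅, ∅, 215, ∅, ∅, 711, 316, 653, ∅, ∅, 623, 997, 165, 863, 218, ∅, 900]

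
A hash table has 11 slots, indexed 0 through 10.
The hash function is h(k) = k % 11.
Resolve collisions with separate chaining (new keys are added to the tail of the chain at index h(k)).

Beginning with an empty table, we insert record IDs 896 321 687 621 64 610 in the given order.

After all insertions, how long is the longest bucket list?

Insert 896: h=5, bucket 5 empty → new chain.
Insert 321: h=2, bucket 2 empty → new chain.
Insert 687: h=5, bucket 5 nonempty → append to chain.
Insert 621: h=5, bucket 5 nonempty → append to chain.
Insert 64: h=9, bucket 9 empty → new chain.
Insert 610: h=5, bucket 5 nonempty → append to chain.
Final buckets:
0: ∅
1: ∅
2: 321
3: ∅
4: ∅
5: 896 -> 687 -> 621 -> 610
6: ∅
7: ∅
8: ∅
9: 64
10: ∅

4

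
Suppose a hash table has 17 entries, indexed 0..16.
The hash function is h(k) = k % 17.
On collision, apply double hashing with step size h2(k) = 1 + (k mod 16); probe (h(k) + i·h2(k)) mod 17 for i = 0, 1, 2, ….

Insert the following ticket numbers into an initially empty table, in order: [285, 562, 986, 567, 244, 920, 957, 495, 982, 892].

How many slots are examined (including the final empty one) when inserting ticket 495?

4

285 hashes to 13; slot 13 is free → place at 13.
562 hashes to 1; slot 1 is free → place at 1.
986 hashes to 0; slot 0 is free → place at 0.
567 hashes to 6; slot 6 is free → place at 6.
244 hashes to 6, h2=5; 6 taken → place at 11.
920 hashes to 2; slot 2 is free → place at 2.
957 hashes to 5; slot 5 is free → place at 5.
495 hashes to 2, h2=16; 2,1,0 taken → place at 16.
982 hashes to 13, h2=7; 13 taken → place at 3.
892 hashes to 8; slot 8 is free → place at 8.
Table: [986, 562, 920, 982, —, 957, 567, —, 892, —, —, 244, —, 285, —, —, 495]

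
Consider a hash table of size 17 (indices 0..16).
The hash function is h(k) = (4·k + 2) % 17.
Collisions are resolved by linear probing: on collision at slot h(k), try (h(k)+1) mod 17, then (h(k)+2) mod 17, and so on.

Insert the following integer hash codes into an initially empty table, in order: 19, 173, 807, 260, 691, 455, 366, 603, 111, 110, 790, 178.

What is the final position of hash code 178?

19 hashes to 10; slot 10 is free => place at 10.
173 hashes to 14; slot 14 is free => place at 14.
807 hashes to 0; slot 0 is free => place at 0.
260 hashes to 5; slot 5 is free => place at 5.
691 hashes to 12; slot 12 is free => place at 12.
455 hashes to 3; slot 3 is free => place at 3.
366 hashes to 4; slot 4 is free => place at 4.
603 hashes to 0; 0 taken => place at 1.
111 hashes to 4; 4,5 taken => place at 6.
110 hashes to 0; 0,1 taken => place at 2.
790 hashes to 0; 0,1,2,3,4,5,6 taken => place at 7.
178 hashes to 0; 0,1,2,3,4,5,6,7 taken => place at 8.
Table: [807, 603, 110, 455, 366, 260, 111, 790, 178, _, 19, _, 691, _, 173, _, _]

8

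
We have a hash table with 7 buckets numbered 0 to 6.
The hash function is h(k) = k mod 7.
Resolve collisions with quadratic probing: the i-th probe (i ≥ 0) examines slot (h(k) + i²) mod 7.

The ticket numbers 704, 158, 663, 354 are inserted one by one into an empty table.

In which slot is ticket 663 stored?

704: h=4 → slot 4
158: h=4, probe 4,5 → slot 5
663: h=5, probe 5,6 → slot 6
354: h=4, probe 4,5,1 → slot 1
Table: [-, 354, -, -, 704, 158, 663]

6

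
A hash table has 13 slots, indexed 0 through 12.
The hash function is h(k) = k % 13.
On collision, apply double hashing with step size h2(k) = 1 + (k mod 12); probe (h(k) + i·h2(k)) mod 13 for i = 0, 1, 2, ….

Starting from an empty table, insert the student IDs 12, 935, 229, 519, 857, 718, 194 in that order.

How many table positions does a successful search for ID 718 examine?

Insert 12: h=12, slot 12 empty => index 12.
Insert 935: h=12, h2=12, slot 12 occupied => index 11.
Insert 229: h=8, slot 8 empty => index 8.
Insert 519: h=12, h2=4, slot 12 occupied => index 3.
Insert 857: h=12, h2=6, slot 12 occupied => index 5.
Insert 718: h=3, h2=11, slot 3 occupied => index 1.
Insert 194: h=12, h2=3, slot 12 occupied => index 2.
Table: [-, 718, 194, 519, -, 857, -, -, 229, -, -, 935, 12]
Lookup 718: h=3, h2=11, probe 3,1 → found at 1.

2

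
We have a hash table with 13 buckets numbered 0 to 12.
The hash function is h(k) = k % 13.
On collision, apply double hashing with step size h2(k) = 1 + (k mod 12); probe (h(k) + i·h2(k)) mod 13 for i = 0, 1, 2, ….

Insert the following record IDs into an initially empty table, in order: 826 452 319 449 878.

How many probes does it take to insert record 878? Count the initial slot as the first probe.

4

826 hashes to 7; slot 7 is free -> place at 7.
452 hashes to 10; slot 10 is free -> place at 10.
319 hashes to 7, h2=8; 7 taken -> place at 2.
449 hashes to 7, h2=6; 7 taken -> place at 0.
878 hashes to 7, h2=3; 7,10,0 taken -> place at 3.
Table: [449, -, 319, 878, -, -, -, 826, -, -, 452, -, -]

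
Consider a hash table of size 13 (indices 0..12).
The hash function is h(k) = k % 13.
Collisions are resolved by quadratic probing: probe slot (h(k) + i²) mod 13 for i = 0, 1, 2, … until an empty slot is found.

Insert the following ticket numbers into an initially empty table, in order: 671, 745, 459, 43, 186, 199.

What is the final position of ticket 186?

7

671: h=8 => slot 8
745: h=4 => slot 4
459: h=4, probe 4,5 => slot 5
43: h=4, probe 4,5,8,0 => slot 0
186: h=4, probe 4,5,8,0,7 => slot 7
199: h=4, probe 4,5,8,0,7,3 => slot 3
Table: [43, ∅, ∅, 199, 745, 459, ∅, 186, 671, ∅, ∅, ∅, ∅]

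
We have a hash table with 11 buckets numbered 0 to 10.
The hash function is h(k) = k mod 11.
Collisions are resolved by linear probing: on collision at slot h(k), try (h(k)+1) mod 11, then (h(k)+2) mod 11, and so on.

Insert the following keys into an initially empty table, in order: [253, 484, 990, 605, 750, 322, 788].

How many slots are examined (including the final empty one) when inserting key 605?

4

253: h=0 => slot 0
484: h=0, probe 0,1 => slot 1
990: h=0, probe 0,1,2 => slot 2
605: h=0, probe 0,1,2,3 => slot 3
750: h=2, probe 2,3,4 => slot 4
322: h=3, probe 3,4,5 => slot 5
788: h=7 => slot 7
Table: [253, 484, 990, 605, 750, 322, -, 788, -, -, -]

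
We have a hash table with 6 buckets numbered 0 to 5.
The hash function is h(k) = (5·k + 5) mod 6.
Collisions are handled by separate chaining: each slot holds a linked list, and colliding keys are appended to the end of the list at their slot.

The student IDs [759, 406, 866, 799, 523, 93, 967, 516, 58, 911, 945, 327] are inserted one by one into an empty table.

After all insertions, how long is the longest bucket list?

4

759 -> bucket 2
406 -> bucket 1
866 -> bucket 3
799 -> bucket 4
523 -> bucket 4 (collision)
93 -> bucket 2 (collision)
967 -> bucket 4 (collision)
516 -> bucket 5
58 -> bucket 1 (collision)
911 -> bucket 0
945 -> bucket 2 (collision)
327 -> bucket 2 (collision)
Final buckets:
0: 911
1: 406 -> 58
2: 759 -> 93 -> 945 -> 327
3: 866
4: 799 -> 523 -> 967
5: 516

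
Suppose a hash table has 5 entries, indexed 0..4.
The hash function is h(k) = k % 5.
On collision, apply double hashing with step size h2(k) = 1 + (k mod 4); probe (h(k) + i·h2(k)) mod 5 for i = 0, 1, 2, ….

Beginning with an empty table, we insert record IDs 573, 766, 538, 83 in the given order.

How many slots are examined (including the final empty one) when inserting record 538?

3

573 hashes to 3; slot 3 is free -> place at 3.
766 hashes to 1; slot 1 is free -> place at 1.
538 hashes to 3, h2=3; 3,1 taken -> place at 4.
83 hashes to 3, h2=4; 3 taken -> place at 2.
Table: [—, 766, 83, 573, 538]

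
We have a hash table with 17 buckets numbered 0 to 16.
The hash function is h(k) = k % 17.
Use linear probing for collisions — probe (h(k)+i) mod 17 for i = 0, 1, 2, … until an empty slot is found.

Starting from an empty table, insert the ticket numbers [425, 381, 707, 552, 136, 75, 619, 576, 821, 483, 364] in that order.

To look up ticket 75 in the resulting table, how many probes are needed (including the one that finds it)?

3

425: h=0 -> slot 0
381: h=7 -> slot 7
707: h=10 -> slot 10
552: h=8 -> slot 8
136: h=0, probe 0,1 -> slot 1
75: h=7, probe 7,8,9 -> slot 9
619: h=7, probe 7,8,9,10,11 -> slot 11
576: h=15 -> slot 15
821: h=5 -> slot 5
483: h=7, probe 7,8,9,10,11,12 -> slot 12
364: h=7, probe 7,8,9,10,11,12,13 -> slot 13
Table: [425, 136, ., ., ., 821, ., 381, 552, 75, 707, 619, 483, 364, ., 576, .]
Lookup 75: h=7, probe 7,8,9 → found at 9.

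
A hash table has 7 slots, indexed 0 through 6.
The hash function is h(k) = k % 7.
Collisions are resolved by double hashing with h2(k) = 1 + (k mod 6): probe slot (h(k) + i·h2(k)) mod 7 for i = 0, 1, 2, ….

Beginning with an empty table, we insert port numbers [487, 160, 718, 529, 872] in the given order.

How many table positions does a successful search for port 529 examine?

Insert 487: h=4, slot 4 empty → index 4.
Insert 160: h=6, slot 6 empty → index 6.
Insert 718: h=4, h2=5, slot 4 occupied → index 2.
Insert 529: h=4, h2=2, slots 4,6 occupied → index 1.
Insert 872: h=4, h2=3, slot 4 occupied → index 0.
Table: [872, 529, 718, _, 487, _, 160]
Lookup 529: h=4, h2=2, probe 4,6,1 → found at 1.

3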